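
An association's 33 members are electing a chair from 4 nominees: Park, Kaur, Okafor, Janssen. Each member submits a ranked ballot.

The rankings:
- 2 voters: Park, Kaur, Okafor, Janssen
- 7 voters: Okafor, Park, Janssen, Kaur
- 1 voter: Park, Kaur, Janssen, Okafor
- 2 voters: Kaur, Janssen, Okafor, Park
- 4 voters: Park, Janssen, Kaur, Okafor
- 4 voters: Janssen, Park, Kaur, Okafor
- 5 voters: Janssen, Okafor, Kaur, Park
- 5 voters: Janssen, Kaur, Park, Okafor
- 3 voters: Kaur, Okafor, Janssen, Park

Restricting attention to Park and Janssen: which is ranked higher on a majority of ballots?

Janssen

Ballots ranking Park above Janssen: 2 + 7 + 1 + 4 = 14.
Ballots ranking Janssen above Park: 33 − 14 = 19.
Janssen wins the head-to-head 19–14.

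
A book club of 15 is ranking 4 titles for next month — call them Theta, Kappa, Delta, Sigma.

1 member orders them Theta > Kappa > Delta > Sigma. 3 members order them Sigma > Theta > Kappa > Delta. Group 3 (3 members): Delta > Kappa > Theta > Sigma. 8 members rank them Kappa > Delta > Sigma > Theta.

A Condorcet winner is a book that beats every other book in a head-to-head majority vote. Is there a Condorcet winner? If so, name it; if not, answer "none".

Check each pair by majority over 15 ballots:
Theta vs Kappa: 4 to 11, Kappa.
Theta vs Delta: 4 to 11, Delta.
Theta vs Sigma: Sigma, 11–4.
Kappa vs Delta: Kappa is ranked higher on 1+3+8 = 12 ballots, Delta on 3. Kappa wins 12–3.
Kappa vs Sigma: Kappa is ranked higher on 1+3+8 = 12 ballots, Sigma on 3. Kappa wins 12–3.
Delta vs Sigma: Delta is ranked higher on 1+3+8 = 12 ballots, Sigma on 3. Delta wins 12–3.
Only Kappa has no losses; Kappa is the Condorcet winner.

Kappa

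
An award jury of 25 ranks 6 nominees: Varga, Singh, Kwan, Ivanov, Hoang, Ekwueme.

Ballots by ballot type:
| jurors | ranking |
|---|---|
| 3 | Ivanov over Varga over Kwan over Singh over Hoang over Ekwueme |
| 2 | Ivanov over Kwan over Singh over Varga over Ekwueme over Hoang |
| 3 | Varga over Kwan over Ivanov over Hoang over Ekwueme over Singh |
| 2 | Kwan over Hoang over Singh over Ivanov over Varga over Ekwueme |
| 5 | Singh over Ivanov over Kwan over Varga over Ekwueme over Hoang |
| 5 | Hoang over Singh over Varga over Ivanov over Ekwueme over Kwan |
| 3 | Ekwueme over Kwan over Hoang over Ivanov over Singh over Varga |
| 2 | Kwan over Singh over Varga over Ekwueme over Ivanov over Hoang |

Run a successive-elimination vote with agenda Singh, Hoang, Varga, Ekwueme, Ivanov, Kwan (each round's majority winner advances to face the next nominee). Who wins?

Round 1: Singh vs Hoang — 12–13, Hoang advances.
Round 2: Hoang vs Varga — 10–15, Varga advances.
Round 3: Varga vs Ekwueme — 22–3, Varga advances.
Round 4: Varga vs Ivanov — 10–15, Ivanov advances.
Round 5: Ivanov vs Kwan — 15–10, Ivanov advances.
Ivanov survives the agenda.

Ivanov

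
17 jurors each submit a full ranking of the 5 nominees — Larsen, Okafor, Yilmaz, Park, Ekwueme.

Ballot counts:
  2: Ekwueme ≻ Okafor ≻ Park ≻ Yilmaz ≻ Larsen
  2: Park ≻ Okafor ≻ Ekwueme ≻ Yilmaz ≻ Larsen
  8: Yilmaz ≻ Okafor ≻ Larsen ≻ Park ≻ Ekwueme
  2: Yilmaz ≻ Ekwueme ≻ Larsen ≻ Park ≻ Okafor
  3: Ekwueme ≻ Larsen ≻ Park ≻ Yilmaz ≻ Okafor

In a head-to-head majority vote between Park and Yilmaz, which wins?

Yilmaz

Ballots ranking Park above Yilmaz: 2 + 2 + 3 = 7.
Ballots ranking Yilmaz above Park: 17 − 7 = 10.
Yilmaz wins the head-to-head 10–7.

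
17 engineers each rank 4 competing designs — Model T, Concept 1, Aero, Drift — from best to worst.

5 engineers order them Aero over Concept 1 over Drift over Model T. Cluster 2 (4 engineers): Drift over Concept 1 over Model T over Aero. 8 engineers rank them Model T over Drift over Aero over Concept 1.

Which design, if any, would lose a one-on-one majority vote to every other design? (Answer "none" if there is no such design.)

Pairwise majorities:
Model T–Concept 1: Concept 1 9–8.
Model T vs Aero: Model T, 12–5.
Model T vs Drift: Drift, 9–8.
Concept 1–Aero: Aero 13–4.
Concept 1 vs Drift: Drift, 12–5.
Aero–Drift: Drift 12–5.
Each design has at least one pairwise win (Model T beats Aero; Concept 1 beats Model T; Aero beats Concept 1; Drift beats Model T) — no Condorcet loser.

none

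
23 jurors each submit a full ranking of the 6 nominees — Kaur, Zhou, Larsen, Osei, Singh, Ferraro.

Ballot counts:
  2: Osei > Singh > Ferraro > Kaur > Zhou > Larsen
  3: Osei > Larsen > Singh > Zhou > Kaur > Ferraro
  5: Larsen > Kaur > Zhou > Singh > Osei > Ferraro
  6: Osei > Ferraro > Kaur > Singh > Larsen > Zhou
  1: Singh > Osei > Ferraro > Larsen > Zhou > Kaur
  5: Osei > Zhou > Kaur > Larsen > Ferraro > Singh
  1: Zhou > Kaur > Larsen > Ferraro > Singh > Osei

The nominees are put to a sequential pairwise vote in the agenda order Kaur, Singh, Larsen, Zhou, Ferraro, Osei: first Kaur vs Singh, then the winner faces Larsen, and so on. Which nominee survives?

Round 1: Kaur vs Singh — 17–6, Kaur advances.
Round 2: Kaur vs Larsen — 14–9, Kaur advances.
Round 3: Kaur vs Zhou — 13–10, Kaur advances.
Round 4: Kaur vs Ferraro — 14–9, Kaur advances.
Round 5: Kaur vs Osei — 6–17, Osei advances.
Osei survives the agenda.

Osei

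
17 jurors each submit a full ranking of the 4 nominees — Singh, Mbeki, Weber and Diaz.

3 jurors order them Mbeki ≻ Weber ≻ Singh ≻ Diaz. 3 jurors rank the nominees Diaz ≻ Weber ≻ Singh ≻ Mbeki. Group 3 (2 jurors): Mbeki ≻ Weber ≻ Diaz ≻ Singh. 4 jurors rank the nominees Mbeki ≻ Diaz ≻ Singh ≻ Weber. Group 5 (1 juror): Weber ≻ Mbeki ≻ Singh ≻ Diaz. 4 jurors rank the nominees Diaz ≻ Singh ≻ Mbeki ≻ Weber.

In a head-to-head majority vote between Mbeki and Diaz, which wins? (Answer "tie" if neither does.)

Mbeki

Ballots ranking Mbeki above Diaz: 3 + 2 + 4 + 1 = 10.
Ballots ranking Diaz above Mbeki: 17 − 10 = 7.
Mbeki wins the head-to-head 10–7.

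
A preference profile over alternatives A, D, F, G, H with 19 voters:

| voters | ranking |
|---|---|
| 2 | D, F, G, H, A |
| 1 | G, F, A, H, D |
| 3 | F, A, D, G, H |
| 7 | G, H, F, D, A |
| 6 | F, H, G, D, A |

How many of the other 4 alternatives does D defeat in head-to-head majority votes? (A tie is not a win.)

D against each rival (19 voters):
D vs A: D is ranked higher on 2+7+6 = 15 ballots, A on 4. D wins 15–4.
D vs F: D is ranked higher on 2 ballots, F on 17. F wins 17–2.
D vs G: 5 to 14, G.
D vs H: D is ranked higher on 2+3 = 5 ballots, H on 14. H wins 14–5.
D beats A; loses to F, G, H — 1 pairwise win.

1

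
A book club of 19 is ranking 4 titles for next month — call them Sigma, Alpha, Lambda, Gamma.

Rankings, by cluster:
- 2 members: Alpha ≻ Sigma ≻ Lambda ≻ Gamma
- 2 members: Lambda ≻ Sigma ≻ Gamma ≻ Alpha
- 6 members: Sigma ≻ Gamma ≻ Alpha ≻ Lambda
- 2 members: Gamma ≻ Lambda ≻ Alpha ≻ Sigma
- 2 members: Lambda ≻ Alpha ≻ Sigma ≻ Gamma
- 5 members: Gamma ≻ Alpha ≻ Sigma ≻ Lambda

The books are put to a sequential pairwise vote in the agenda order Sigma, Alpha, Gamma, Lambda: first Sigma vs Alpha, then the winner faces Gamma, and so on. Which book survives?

Gamma

Round 1: Sigma vs Alpha — 8–11, Alpha advances.
Round 2: Alpha vs Gamma — 4–15, Gamma advances.
Round 3: Gamma vs Lambda — 13–6, Gamma advances.
Gamma survives the agenda.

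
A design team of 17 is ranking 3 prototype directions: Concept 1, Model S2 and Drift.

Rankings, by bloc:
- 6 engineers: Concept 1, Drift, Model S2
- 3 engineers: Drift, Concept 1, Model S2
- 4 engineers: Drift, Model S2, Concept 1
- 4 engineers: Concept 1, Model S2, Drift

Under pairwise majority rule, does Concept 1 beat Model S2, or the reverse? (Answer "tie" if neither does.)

Concept 1

Ballots ranking Concept 1 above Model S2: 6 + 3 + 4 = 13.
Ballots ranking Model S2 above Concept 1: 17 − 13 = 4.
Concept 1 wins the head-to-head 13–4.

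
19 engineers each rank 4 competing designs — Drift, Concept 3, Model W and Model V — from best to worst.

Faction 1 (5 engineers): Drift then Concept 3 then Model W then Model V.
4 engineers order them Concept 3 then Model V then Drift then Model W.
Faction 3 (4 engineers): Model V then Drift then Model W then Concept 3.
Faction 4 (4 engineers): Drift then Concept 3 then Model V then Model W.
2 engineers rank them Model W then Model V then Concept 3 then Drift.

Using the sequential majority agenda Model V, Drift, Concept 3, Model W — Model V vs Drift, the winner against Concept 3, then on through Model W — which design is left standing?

Concept 3

Round 1: Model V vs Drift — 10–9, Model V advances.
Round 2: Model V vs Concept 3 — 6–13, Concept 3 advances.
Round 3: Concept 3 vs Model W — 13–6, Concept 3 advances.
Concept 3 survives the agenda.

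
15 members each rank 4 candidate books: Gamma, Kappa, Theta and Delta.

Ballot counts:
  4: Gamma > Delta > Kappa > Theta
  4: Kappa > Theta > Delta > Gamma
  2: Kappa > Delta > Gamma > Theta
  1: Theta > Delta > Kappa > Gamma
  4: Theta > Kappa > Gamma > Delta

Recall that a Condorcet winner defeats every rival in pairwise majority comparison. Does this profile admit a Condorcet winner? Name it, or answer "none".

Head-to-head results (15 members):
Gamma vs Kappa: Kappa wins 11–4.
Gamma–Theta: Theta 9–6.
Gamma vs Delta: Gamma, 8–7.
Kappa vs Theta: Kappa wins 10–5.
Kappa–Delta: Kappa 10–5.
Theta vs Delta: Theta wins 9–6.
Kappa defeats every rival head-to-head and is the Condorcet winner.

Kappa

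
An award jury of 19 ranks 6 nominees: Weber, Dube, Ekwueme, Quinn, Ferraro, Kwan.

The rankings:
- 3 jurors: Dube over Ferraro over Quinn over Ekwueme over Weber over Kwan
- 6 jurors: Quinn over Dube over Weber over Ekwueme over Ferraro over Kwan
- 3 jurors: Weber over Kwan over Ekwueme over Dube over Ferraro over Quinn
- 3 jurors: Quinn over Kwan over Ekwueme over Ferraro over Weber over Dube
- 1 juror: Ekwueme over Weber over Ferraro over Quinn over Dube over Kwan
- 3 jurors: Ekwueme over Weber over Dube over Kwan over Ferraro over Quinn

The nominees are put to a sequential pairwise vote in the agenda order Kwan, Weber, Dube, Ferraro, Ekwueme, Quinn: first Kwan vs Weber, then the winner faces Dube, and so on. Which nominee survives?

Round 1: Kwan vs Weber — 3–16, Weber advances.
Round 2: Weber vs Dube — 10–9, Weber advances.
Round 3: Weber vs Ferraro — 13–6, Weber advances.
Round 4: Weber vs Ekwueme — 9–10, Ekwueme advances.
Round 5: Ekwueme vs Quinn — 7–12, Quinn advances.
Quinn survives the agenda.

Quinn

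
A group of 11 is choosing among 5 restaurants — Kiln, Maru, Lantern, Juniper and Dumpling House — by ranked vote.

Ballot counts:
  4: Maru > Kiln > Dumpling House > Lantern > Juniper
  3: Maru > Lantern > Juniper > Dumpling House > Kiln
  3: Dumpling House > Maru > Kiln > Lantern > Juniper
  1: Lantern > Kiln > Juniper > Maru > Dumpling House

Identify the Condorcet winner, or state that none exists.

Pairwise majorities:
Kiln vs Maru: 1 to 10, Maru.
Kiln vs Lantern: 7 to 4, Kiln.
Kiln vs Juniper: Kiln is ranked higher on 4+3+1 = 8 ballots, Juniper on 3. Kiln wins 8–3.
Kiln vs Dumpling House: Kiln is ranked higher on 4+1 = 5 ballots, Dumpling House on 6. Dumpling House wins 6–5.
Maru vs Lantern: 10 to 1, Maru.
Maru vs Juniper: Maru is ranked higher on 4+3+3 = 10 ballots, Juniper on 1. Maru wins 10–1.
Maru vs Dumpling House: Maru is ranked higher on 4+3+1 = 8 ballots, Dumpling House on 3. Maru wins 8–3.
Lantern vs Juniper: 11 to 0, Lantern.
Lantern vs Dumpling House: Lantern preferred on 3+1 = 4 ballots; Dumpling House wins 7–4.
Juniper vs Dumpling House: 4 to 7, Dumpling House.
Maru defeats every rival head-to-head and is the Condorcet winner.

Maru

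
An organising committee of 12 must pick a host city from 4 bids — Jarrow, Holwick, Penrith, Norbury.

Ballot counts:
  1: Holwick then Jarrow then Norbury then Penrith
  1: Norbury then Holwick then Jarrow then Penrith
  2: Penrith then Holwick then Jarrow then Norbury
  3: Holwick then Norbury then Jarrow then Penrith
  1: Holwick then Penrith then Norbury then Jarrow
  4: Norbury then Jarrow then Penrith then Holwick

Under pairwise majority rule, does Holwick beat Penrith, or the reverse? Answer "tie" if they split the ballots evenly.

tie

Ballots ranking Holwick above Penrith: 1 + 1 + 3 + 1 = 6.
Ballots ranking Penrith above Holwick: 12 − 6 = 6.
6–6: the pair ties.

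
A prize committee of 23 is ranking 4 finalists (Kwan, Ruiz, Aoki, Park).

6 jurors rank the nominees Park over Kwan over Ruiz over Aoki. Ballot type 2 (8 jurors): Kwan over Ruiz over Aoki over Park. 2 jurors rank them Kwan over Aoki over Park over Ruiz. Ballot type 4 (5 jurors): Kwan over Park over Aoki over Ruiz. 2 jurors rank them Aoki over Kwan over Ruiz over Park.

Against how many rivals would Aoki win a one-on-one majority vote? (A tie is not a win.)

Aoki against each rival (23 jurors):
Aoki vs Kwan: Aoki is ranked higher on 2 ballots, Kwan on 21. Kwan wins 21–2.
Aoki vs Ruiz: Aoki is ranked higher on 2+5+2 = 9 ballots, Ruiz on 14. Ruiz wins 14–9.
Aoki vs Park: Aoki wins 12–11.
Aoki beats Park; loses to Kwan, Ruiz — 1 pairwise win.

1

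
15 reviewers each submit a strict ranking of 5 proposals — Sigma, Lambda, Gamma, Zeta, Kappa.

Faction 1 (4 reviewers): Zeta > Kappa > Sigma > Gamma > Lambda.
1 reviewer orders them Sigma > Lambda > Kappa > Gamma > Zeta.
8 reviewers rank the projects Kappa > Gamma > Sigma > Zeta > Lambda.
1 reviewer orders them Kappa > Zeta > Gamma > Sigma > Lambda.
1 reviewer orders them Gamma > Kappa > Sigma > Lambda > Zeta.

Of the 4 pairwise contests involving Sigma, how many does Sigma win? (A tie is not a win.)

Sigma against each rival (15 reviewers):
Sigma vs Lambda: Sigma is ranked higher on 4+1+8+1+1 = 15 ballots, Lambda on 0. Sigma wins 15–0.
Sigma–Gamma: Gamma 10–5.
Sigma vs Zeta: Sigma wins 10–5.
Sigma vs Kappa: Sigma preferred on 1 ballot; Kappa wins 14–1.
Sigma beats Lambda, Zeta; loses to Gamma, Kappa — 2 pairwise wins.

2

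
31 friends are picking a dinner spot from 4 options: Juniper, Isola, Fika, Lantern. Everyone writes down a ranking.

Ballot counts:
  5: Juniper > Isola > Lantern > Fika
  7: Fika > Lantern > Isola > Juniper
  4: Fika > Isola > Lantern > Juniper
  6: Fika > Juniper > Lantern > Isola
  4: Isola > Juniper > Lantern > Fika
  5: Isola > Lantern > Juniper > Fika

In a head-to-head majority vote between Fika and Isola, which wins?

Ballots ranking Fika above Isola: 7 + 4 + 6 = 17.
Ballots ranking Isola above Fika: 31 − 17 = 14.
Fika wins the head-to-head 17–14.

Fika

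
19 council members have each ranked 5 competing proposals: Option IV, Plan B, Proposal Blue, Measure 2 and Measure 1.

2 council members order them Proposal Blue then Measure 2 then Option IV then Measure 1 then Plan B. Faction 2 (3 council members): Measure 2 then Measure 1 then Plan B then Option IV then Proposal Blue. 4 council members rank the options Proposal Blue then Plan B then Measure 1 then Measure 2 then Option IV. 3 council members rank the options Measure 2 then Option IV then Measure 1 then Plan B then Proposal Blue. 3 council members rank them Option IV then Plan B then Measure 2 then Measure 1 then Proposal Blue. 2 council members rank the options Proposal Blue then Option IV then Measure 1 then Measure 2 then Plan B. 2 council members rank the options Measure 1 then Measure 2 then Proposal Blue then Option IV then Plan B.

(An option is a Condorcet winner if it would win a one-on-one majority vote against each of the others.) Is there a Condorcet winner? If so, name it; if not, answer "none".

Measure 2

Pairwise majorities:
Option IV vs Plan B: 12 to 7, Option IV.
Option IV vs Proposal Blue: 9 to 10, Proposal Blue.
Option IV vs Measure 2: 3+2 = 5 for Option IV, 14 for Measure 2 — Measure 2 by 14–5.
Option IV vs Measure 1: 2+3+3+2 = 10 for Option IV, 9 for Measure 1 — Option IV by 10–9.
Plan B vs Proposal Blue: 9 to 10, Proposal Blue.
Plan B vs Measure 2: Plan B preferred on 4+3 = 7 ballots; Measure 2 wins 12–7.
Plan B vs Measure 1: Plan B is ranked higher on 4+3 = 7 ballots, Measure 1 on 12. Measure 1 wins 12–7.
Proposal Blue vs Measure 2: 8 to 11, Measure 2.
Proposal Blue vs Measure 1: 8 to 11, Measure 1.
Measure 2 vs Measure 1: Measure 2 is ranked higher on 2+3+3+3 = 11 ballots, Measure 1 on 8. Measure 2 wins 11–8.
Only Measure 2 has no losses; Measure 2 is the Condorcet winner.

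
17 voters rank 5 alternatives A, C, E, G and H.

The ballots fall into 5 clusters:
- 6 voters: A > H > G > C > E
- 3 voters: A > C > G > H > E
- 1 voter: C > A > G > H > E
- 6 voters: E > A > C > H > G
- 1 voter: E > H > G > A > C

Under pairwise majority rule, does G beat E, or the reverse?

Ballots ranking G above E: 6 + 3 + 1 = 10.
Ballots ranking E above G: 17 − 10 = 7.
G wins the head-to-head 10–7.

G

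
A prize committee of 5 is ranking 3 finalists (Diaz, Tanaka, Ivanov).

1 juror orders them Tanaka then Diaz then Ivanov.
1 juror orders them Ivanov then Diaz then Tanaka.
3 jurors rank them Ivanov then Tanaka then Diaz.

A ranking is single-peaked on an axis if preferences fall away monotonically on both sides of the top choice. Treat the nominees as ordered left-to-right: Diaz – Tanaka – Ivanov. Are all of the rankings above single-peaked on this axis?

Axis positions: Diaz=1, Tanaka=2, Ivanov=3.
Bloc 1 (peak Tanaka at position 2): ranking walks positions 2-1-3, expanding outward from the peak — single-peaked.
Bloc 2: ranking walks positions 3-1-2; Diaz is ranked above Tanaka even though Tanaka lies between Diaz and the peak Ivanov on the axis — preferences dip and rise again. Not single-peaked.
Bloc 3 (peak Ivanov at position 3): ranking walks positions 3-2-1, expanding outward from the peak — single-peaked.
Bloc 2 violates single-peakedness, so the profile is not single-peaked on this axis.

no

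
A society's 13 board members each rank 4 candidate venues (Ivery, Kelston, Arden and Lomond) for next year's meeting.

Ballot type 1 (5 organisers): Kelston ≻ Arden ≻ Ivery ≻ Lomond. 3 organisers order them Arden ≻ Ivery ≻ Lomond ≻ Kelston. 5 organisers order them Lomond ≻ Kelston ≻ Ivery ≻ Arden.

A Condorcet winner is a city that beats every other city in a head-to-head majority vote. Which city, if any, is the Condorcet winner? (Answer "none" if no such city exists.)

Check each pair by majority over 13 ballots:
Ivery vs Kelston: 3 to 10, Kelston.
Ivery vs Arden: Ivery preferred on 5 ballots; Arden wins 8–5.
Ivery vs Lomond: 8 to 5, Ivery.
Kelston vs Arden: Kelston is ranked higher on 5+5 = 10 ballots, Arden on 3. Kelston wins 10–3.
Kelston vs Lomond: Kelston preferred on 5 ballots; Lomond wins 8–5.
Arden vs Lomond: 5+3 = 8 for Arden, 5 for Lomond — Arden by 8–5.
Each city drops at least one matchup (Ivery loses to Kelston; Kelston loses to Lomond; Arden loses to Kelston; Lomond loses to Ivery); the cycle Ivery → Lomond → Kelston → Ivery rules out a Condorcet winner.

none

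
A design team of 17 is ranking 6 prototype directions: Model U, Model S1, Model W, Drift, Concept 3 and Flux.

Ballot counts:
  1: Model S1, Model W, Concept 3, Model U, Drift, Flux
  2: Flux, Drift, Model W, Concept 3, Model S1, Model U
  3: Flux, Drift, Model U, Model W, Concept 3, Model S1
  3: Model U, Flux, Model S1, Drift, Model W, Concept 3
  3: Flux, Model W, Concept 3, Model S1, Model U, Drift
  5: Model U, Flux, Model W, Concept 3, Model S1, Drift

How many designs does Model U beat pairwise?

5

Model U against each rival (17 engineers):
Model U–Model S1: Model U 11–6.
Model U–Model W: Model U 11–6.
Model U vs Drift: Model U, 12–5.
Model U vs Concept 3: Model U, 11–6.
Model U vs Flux: Model U, 9–8.
Model U beats Model S1, Model W, Drift, Concept 3, Flux — 5 pairwise wins.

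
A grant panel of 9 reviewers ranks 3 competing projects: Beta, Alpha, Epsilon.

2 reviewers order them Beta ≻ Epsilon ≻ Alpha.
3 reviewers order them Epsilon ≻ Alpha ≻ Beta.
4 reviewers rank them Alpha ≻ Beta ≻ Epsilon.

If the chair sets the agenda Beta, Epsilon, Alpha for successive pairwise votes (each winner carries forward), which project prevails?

Alpha

Round 1: Beta vs Epsilon — 6–3, Beta advances.
Round 2: Beta vs Alpha — 2–7, Alpha advances.
Alpha survives the agenda.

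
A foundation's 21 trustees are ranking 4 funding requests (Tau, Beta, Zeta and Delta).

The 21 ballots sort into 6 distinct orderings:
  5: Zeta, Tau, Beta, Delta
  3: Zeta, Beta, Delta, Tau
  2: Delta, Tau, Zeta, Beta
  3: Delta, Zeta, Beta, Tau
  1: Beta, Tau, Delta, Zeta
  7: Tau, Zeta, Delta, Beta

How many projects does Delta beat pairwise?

1

Delta against each rival (21 reviewers):
Delta vs Tau: 8 to 13, Tau.
Delta vs Beta: 2+3+7 = 12 for Delta, 9 for Beta — Delta by 12–9.
Delta vs Zeta: Zeta wins 15–6.
Delta beats Beta; loses to Tau, Zeta — 1 pairwise win.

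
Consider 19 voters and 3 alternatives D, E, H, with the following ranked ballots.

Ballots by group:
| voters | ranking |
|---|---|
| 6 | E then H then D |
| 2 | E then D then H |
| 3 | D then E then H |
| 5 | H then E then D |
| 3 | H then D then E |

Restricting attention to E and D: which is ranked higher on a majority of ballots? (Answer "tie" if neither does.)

E

Ballots ranking E above D: 6 + 2 + 5 = 13.
Ballots ranking D above E: 19 − 13 = 6.
E wins the head-to-head 13–6.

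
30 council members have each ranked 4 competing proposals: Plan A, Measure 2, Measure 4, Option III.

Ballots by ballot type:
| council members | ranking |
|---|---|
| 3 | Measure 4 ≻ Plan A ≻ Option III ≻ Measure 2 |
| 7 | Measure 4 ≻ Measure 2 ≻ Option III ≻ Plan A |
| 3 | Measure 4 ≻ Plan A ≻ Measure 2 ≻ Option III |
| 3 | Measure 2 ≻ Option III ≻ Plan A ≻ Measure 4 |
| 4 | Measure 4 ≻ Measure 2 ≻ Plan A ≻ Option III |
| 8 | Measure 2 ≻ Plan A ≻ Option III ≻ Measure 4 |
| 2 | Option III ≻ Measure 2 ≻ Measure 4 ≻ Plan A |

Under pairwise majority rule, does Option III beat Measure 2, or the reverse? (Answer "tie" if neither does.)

Ballots ranking Option III above Measure 2: 3 + 2 = 5.
Ballots ranking Measure 2 above Option III: 30 − 5 = 25.
Measure 2 wins the head-to-head 25–5.

Measure 2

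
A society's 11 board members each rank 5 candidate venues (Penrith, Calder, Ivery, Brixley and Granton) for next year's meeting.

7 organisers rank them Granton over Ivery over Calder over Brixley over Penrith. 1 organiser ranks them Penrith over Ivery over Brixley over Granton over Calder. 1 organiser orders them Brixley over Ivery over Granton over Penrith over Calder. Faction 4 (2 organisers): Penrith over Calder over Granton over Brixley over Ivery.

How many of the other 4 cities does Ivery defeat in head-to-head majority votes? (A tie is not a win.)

Ivery against each rival (11 organisers):
Ivery–Penrith: Ivery 8–3.
Ivery vs Calder: Ivery is ranked higher on 7+1+1 = 9 ballots, Calder on 2. Ivery wins 9–2.
Ivery vs Brixley: Ivery, 8–3.
Ivery vs Granton: Granton wins 9–2.
Ivery beats Penrith, Calder, Brixley; loses to Granton — 3 pairwise wins.

3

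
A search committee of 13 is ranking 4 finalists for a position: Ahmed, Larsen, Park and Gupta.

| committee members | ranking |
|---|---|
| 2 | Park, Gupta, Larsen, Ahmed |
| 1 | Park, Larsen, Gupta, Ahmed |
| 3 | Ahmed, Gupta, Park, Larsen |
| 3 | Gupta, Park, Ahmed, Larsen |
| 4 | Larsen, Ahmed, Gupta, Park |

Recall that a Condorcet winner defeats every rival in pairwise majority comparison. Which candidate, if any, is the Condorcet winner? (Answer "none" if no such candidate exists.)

Pairwise majorities:
Ahmed vs Larsen: 3+3 = 6 for Ahmed, 7 for Larsen — Larsen by 7–6.
Ahmed vs Park: 7 to 6, Ahmed.
Ahmed vs Gupta: Ahmed preferred on 3+4 = 7 ballots; Ahmed wins 7–6.
Larsen vs Park: 4 for Larsen, 9 for Park — Park by 9–4.
Larsen vs Gupta: 1+4 = 5 for Larsen, 8 for Gupta — Gupta by 8–5.
Park vs Gupta: 3 to 10, Gupta.
Every candidate loses at least once (Ahmed loses to Larsen; Larsen loses to Park; Park loses to Ahmed; Gupta loses to Ahmed). The majority relation contains the cycle Ahmed beats Park beats Larsen beats Ahmed, so there is no Condorcet winner.

none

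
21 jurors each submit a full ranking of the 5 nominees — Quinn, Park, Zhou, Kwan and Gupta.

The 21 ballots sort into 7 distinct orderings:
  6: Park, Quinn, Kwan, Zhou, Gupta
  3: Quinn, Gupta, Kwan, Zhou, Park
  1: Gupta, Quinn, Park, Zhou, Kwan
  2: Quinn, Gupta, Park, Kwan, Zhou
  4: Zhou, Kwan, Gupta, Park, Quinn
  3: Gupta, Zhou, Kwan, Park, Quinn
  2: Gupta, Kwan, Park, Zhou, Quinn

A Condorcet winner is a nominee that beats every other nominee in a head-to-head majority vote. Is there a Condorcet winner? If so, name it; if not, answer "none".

none

Check each pair by majority over 21 ballots:
Quinn vs Park: Quinn is ranked higher on 3+1+2 = 6 ballots, Park on 15. Park wins 15–6.
Quinn vs Zhou: Quinn preferred on 6+3+1+2 = 12 ballots; Quinn wins 12–9.
Quinn vs Kwan: Quinn preferred on 6+3+1+2 = 12 ballots; Quinn wins 12–9.
Quinn vs Gupta: 6+3+2 = 11 for Quinn, 10 for Gupta — Quinn by 11–10.
Park vs Zhou: Park is ranked higher on 6+1+2+2 = 11 ballots, Zhou on 10. Park wins 11–10.
Park vs Kwan: 9 to 12, Kwan.
Park vs Gupta: 6 to 15, Gupta.
Zhou vs Kwan: Zhou is ranked higher on 1+4+3 = 8 ballots, Kwan on 13. Kwan wins 13–8.
Zhou vs Gupta: Zhou is ranked higher on 6+4 = 10 ballots, Gupta on 11. Gupta wins 11–10.
Kwan vs Gupta: Kwan preferred on 6+4 = 10 ballots; Gupta wins 11–10.
Every nominee loses at least once (Quinn loses to Park; Park loses to Kwan; Zhou loses to Quinn; Kwan loses to Quinn; Gupta loses to Quinn). The majority relation contains the cycle Quinn → Kwan → Park → Quinn, so there is no Condorcet winner.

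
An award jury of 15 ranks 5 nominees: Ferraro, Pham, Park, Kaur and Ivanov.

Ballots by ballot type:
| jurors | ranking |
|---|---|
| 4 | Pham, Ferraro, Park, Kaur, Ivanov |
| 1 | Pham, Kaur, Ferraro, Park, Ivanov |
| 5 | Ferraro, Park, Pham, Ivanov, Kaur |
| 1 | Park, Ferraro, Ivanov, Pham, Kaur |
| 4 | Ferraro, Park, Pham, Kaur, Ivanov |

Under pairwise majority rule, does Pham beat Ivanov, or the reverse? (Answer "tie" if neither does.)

Ballots ranking Pham above Ivanov: 4 + 1 + 5 + 4 = 14.
Ballots ranking Ivanov above Pham: 15 − 14 = 1.
Pham wins the head-to-head 14–1.

Pham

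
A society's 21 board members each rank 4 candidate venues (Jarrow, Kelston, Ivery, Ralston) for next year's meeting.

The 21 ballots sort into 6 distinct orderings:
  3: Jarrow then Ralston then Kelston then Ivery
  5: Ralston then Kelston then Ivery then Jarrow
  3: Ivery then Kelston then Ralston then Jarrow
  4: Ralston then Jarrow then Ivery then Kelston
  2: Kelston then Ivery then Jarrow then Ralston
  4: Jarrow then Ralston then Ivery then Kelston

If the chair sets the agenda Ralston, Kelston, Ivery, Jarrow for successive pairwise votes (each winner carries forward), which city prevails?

Ralston

Round 1: Ralston vs Kelston — 16–5, Ralston advances.
Round 2: Ralston vs Ivery — 16–5, Ralston advances.
Round 3: Ralston vs Jarrow — 12–9, Ralston advances.
The agenda winner is Ralston.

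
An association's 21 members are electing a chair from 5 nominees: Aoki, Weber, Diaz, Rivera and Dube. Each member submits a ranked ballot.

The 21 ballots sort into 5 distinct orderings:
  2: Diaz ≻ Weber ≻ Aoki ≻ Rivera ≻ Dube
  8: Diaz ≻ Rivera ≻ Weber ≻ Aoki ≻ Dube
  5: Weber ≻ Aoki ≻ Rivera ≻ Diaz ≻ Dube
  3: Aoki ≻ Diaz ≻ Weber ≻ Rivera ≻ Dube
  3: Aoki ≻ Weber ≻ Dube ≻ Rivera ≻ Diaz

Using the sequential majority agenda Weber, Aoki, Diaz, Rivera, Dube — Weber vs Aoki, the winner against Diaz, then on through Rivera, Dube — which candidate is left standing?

Diaz

Round 1: Weber vs Aoki — 15–6, Weber advances.
Round 2: Weber vs Diaz — 8–13, Diaz advances.
Round 3: Diaz vs Rivera — 13–8, Diaz advances.
Round 4: Diaz vs Dube — 18–3, Diaz advances.
Diaz survives the agenda.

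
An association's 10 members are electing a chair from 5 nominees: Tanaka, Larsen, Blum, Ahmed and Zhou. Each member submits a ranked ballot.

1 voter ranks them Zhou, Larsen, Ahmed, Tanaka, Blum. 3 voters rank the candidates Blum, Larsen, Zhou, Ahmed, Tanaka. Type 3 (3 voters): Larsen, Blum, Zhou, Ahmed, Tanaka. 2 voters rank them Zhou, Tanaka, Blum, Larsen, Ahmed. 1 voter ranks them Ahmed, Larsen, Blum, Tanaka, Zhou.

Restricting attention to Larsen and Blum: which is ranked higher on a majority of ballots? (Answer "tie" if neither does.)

tie

Ballots ranking Larsen above Blum: 1 + 3 + 1 = 5.
Ballots ranking Blum above Larsen: 10 − 5 = 5.
5–5: the pair ties.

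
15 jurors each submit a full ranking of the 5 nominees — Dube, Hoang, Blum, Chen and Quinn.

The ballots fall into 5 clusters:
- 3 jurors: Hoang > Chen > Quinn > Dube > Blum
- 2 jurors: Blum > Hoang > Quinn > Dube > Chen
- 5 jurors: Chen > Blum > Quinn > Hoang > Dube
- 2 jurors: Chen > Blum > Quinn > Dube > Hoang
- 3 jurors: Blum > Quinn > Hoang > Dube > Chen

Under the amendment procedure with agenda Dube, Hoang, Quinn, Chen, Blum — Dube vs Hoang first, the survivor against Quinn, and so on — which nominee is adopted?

Round 1: Dube vs Hoang — 2–13, Hoang advances.
Round 2: Hoang vs Quinn — 5–10, Quinn advances.
Round 3: Quinn vs Chen — 5–10, Chen advances.
Round 4: Chen vs Blum — 10–5, Chen advances.
Chen survives the agenda.

Chen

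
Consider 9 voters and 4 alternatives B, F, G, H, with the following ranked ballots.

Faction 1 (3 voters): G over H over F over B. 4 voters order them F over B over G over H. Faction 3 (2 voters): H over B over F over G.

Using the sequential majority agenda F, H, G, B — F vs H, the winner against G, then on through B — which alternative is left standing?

B

Round 1: F vs H — 4–5, H advances.
Round 2: H vs G — 2–7, G advances.
Round 3: G vs B — 3–6, B advances.
B survives the agenda.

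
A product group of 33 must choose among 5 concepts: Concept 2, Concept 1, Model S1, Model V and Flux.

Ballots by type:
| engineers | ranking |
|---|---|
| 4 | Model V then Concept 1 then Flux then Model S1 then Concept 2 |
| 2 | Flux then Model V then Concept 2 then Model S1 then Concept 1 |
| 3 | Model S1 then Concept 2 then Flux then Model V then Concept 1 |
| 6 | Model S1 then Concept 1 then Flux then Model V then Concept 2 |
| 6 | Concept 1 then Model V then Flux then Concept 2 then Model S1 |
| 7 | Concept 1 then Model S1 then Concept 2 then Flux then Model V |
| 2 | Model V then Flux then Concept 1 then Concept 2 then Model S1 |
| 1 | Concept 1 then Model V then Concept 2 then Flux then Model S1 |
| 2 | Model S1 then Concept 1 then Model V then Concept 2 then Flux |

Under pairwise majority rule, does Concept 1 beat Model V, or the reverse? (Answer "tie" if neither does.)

Concept 1

Ballots ranking Concept 1 above Model V: 6 + 6 + 7 + 1 + 2 = 22.
Ballots ranking Model V above Concept 1: 33 − 22 = 11.
Concept 1 wins the head-to-head 22–11.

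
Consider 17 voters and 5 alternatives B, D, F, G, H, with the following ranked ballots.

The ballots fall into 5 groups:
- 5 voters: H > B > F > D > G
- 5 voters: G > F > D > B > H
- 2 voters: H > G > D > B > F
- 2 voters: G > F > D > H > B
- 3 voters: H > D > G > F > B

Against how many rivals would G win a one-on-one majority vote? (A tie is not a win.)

3

G against each rival (17 voters):
G vs B: G preferred on 5+2+2+3 = 12 ballots; G wins 12–5.
G vs D: 5+2+2 = 9 for G, 8 for D — G by 9–8.
G vs F: G wins 12–5.
G vs H: H wins 10–7.
G beats B, D, F; loses to H — 3 pairwise wins.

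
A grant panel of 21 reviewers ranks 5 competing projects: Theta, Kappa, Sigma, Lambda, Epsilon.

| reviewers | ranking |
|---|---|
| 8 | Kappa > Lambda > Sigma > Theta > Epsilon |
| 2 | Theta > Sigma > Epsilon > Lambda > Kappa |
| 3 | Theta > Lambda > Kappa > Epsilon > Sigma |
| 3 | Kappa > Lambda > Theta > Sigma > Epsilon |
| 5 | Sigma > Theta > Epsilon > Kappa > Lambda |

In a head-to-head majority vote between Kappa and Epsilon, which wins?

Kappa

Ballots ranking Kappa above Epsilon: 8 + 3 + 3 = 14.
Ballots ranking Epsilon above Kappa: 21 − 14 = 7.
Kappa wins the head-to-head 14–7.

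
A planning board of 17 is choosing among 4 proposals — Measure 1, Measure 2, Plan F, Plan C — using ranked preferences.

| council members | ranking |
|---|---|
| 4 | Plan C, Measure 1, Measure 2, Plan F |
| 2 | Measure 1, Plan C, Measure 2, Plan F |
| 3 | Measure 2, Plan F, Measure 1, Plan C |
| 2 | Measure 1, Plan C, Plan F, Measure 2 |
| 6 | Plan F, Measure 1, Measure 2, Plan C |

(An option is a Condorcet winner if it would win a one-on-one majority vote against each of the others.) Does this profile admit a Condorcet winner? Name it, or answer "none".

none

Pairwise majorities:
Measure 1 vs Measure 2: Measure 1 is ranked higher on 4+2+2+6 = 14 ballots, Measure 2 on 3. Measure 1 wins 14–3.
Measure 1 vs Plan F: 8 to 9, Plan F.
Measure 1 vs Plan C: Measure 1 is ranked higher on 2+3+2+6 = 13 ballots, Plan C on 4. Measure 1 wins 13–4.
Measure 2 vs Plan F: 4+2+3 = 9 for Measure 2, 8 for Plan F — Measure 2 by 9–8.
Measure 2 vs Plan C: 9 to 8, Measure 2.
Plan F vs Plan C: 9 to 8, Plan F.
No option is unbeaten: Measure 1 loses to Plan F; Measure 2 loses to Measure 1; Plan F loses to Measure 2; Plan C loses to Measure 1. In particular Measure 1 beats Measure 2 beats Plan F beats Measure 1 is a majority cycle — no Condorcet winner exists.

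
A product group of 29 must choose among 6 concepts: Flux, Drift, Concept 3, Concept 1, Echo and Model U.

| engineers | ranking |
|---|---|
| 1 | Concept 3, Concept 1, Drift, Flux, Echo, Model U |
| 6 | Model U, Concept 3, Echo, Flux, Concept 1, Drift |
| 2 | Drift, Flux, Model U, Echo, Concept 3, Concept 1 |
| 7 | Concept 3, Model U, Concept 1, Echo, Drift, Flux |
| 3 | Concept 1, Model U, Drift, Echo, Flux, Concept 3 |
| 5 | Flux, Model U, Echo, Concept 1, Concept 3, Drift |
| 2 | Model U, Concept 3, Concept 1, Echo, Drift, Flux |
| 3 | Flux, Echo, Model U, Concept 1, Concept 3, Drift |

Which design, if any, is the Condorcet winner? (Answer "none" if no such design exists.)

Head-to-head results (29 engineers):
Flux–Drift: Drift 15–14.
Flux–Concept 3: Concept 3 16–13.
Flux vs Concept 1: Flux, 16–13.
Flux–Echo: Echo 18–11.
Flux vs Model U: Model U wins 18–11.
Drift vs Concept 3: Concept 3, 24–5.
Drift–Concept 1: Concept 1 27–2.
Drift vs Echo: Echo wins 23–6.
Drift–Model U: Model U 26–3.
Concept 3 vs Concept 1: Concept 3 wins 18–11.
Concept 3–Echo: Concept 3 16–13.
Concept 3–Model U: Model U 21–8.
Concept 1 vs Echo: Echo, 16–13.
Concept 1 vs Model U: Model U wins 25–4.
Echo vs Model U: Model U, 25–4.
Only Model U has no losses; Model U is the Condorcet winner.

Model U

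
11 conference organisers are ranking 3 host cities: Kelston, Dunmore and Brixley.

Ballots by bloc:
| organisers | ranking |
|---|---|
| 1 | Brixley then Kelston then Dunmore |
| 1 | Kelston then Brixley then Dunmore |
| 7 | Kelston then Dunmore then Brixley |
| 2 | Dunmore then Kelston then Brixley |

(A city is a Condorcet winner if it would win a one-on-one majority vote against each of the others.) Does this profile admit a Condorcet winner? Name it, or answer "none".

Check each pair by majority over 11 ballots:
Kelston vs Dunmore: Kelston preferred on 1+1+7 = 9 ballots; Kelston wins 9–2.
Kelston vs Brixley: Kelston is ranked higher on 1+7+2 = 10 ballots, Brixley on 1. Kelston wins 10–1.
Dunmore vs Brixley: 9 to 2, Dunmore.
Only Kelston has no losses; Kelston is the Condorcet winner.

Kelston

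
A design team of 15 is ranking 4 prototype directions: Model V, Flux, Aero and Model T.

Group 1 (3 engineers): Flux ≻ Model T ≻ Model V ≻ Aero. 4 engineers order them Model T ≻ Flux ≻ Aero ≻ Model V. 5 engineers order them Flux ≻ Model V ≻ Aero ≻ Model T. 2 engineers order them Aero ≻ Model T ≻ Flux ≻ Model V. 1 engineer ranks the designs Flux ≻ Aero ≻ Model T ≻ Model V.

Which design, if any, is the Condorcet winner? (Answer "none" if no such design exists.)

Check each pair by majority over 15 ballots:
Model V vs Flux: Model V is ranked higher on 0 ballots, Flux on 15. Flux wins 15–0.
Model V vs Aero: Model V preferred on 3+5 = 8 ballots; Model V wins 8–7.
Model V vs Model T: Model V preferred on 5 ballots; Model T wins 10–5.
Flux vs Aero: 13 to 2, Flux.
Flux vs Model T: 9 to 6, Flux.
Aero vs Model T: 5+2+1 = 8 for Aero, 7 for Model T — Aero by 8–7.
Only Flux has no losses; Flux is the Condorcet winner.

Flux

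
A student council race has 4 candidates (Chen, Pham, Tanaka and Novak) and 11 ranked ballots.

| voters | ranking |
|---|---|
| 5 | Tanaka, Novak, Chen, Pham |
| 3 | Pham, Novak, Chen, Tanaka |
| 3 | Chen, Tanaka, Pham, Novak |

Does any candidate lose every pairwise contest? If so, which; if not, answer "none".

Pairwise majorities:
Chen vs Pham: Chen, 8–3.
Chen vs Tanaka: Chen preferred on 3+3 = 6 ballots; Chen wins 6–5.
Chen–Novak: Novak 8–3.
Pham vs Tanaka: 3 for Pham, 8 for Tanaka — Tanaka by 8–3.
Pham vs Novak: Pham wins 6–5.
Tanaka–Novak: Tanaka 8–3.
Each candidate has at least one pairwise win (Chen beats Pham; Pham beats Novak; Tanaka beats Pham; Novak beats Chen) — no Condorcet loser.

none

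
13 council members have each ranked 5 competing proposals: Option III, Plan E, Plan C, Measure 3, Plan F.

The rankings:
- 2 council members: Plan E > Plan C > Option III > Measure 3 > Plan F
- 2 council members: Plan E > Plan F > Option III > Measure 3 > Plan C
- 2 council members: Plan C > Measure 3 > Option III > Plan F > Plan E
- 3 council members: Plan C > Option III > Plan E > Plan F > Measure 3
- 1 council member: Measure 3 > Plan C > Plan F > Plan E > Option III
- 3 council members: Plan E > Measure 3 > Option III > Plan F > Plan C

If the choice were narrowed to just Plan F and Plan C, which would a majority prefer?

Plan C

Ballots ranking Plan F above Plan C: 2 + 3 = 5.
Ballots ranking Plan C above Plan F: 13 − 5 = 8.
Plan C wins the head-to-head 8–5.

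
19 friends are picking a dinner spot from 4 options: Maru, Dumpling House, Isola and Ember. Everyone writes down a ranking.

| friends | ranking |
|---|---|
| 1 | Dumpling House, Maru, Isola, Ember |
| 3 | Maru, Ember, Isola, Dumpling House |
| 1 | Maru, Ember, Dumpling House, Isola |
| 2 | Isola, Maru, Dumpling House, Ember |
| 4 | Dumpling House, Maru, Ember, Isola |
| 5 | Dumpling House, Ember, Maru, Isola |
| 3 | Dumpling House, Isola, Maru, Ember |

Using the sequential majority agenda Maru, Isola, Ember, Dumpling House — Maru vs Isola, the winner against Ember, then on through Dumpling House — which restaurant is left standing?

Dumpling House

Round 1: Maru vs Isola — 14–5, Maru advances.
Round 2: Maru vs Ember — 14–5, Maru advances.
Round 3: Maru vs Dumpling House — 6–13, Dumpling House advances.
The agenda winner is Dumpling House.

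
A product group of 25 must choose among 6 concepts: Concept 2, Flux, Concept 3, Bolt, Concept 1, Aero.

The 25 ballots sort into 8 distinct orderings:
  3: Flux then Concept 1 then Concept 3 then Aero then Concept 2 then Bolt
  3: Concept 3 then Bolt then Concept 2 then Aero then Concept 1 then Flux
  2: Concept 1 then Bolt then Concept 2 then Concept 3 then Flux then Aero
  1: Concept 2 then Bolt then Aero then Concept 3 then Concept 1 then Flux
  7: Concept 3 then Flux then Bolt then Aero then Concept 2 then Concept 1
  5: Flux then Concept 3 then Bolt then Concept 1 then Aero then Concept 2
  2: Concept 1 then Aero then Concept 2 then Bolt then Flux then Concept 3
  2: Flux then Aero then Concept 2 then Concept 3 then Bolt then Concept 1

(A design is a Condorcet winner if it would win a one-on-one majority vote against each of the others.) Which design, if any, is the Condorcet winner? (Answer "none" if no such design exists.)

Concept 3

Head-to-head results (25 engineers):
Concept 2–Flux: Flux 17–8.
Concept 2 vs Concept 3: Concept 3, 18–7.
Concept 2 vs Bolt: Bolt, 17–8.
Concept 2 vs Concept 1: Concept 2, 13–12.
Concept 2 vs Aero: Aero, 19–6.
Flux vs Concept 3: Concept 3, 13–12.
Flux vs Bolt: Flux wins 17–8.
Flux vs Concept 1: Flux, 17–8.
Flux vs Aero: Flux, 19–6.
Concept 3 vs Bolt: Concept 3 wins 20–5.
Concept 3–Concept 1: Concept 3 18–7.
Concept 3 vs Aero: Concept 3 wins 20–5.
Bolt vs Concept 1: Bolt, 18–7.
Bolt vs Aero: Bolt wins 18–7.
Concept 1–Aero: Aero 13–12.
Only Concept 3 has no losses; Concept 3 is the Condorcet winner.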